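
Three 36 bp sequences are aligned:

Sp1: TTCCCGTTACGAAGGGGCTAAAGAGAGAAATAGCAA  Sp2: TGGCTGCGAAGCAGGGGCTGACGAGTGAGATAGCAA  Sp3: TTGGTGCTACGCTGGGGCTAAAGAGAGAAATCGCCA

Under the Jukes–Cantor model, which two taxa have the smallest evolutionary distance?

Sp1 and Sp3

Sp1–Sp2: 11/36 differ, p = 0.306, d = 0.392.
Sp1–Sp3: 8/36 differ, p = 0.222, d = 0.264.
Sp2–Sp3: 11/36 differ, p = 0.306, d = 0.392.
The smallest distance is between Sp1 and Sp3.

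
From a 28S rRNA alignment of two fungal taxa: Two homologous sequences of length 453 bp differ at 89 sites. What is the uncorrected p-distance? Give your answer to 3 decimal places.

0.196

p = 89/453 = 0.196467… ≈ 0.196 (to 3 d.p.).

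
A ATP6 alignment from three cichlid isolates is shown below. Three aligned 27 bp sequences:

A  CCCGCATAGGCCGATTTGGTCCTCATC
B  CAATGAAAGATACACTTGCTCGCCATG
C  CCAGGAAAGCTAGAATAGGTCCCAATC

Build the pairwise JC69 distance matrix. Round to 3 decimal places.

d(A,B) = 0.882, d(A,C) = 0.511, d(B,C) = 0.511

A–B: 14/27 sites differ → p ≈ 0.518519, d = −0.75 ln(1 − 0.691359) = 0.881682 ≈ 0.882.
A–C: 10/27 sites differ → p ≈ 0.37037, d = −0.75 ln(1 − 0.493827) = 0.510658 ≈ 0.511.
B–C: 10/27 sites differ → p ≈ 0.37037, d = −0.75 ln(1 − 0.493827) = 0.510658 ≈ 0.511.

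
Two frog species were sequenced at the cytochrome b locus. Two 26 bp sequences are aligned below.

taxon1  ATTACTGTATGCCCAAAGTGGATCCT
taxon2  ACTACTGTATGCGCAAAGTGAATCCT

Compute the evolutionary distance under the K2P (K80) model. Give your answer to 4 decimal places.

0.1268

Of 26 sites, 2 differences are transitions and 1 are transversions, so P = 2/26 ≈ 0.076923 and Q = 1/26 ≈ 0.038462.
Under the Kimura two-parameter model, d = −½ ln(1 − 2P − Q) − ¼ ln(1 − 2Q).
1 − 2P − Q = 0.807692, giving −½ ln(0.807692) = 0.106787.
1 − 2Q = 0.923076, giving −¼ ln(0.923076) = 0.020011.
d = 0.106787 + 0.020011 = 0.126798.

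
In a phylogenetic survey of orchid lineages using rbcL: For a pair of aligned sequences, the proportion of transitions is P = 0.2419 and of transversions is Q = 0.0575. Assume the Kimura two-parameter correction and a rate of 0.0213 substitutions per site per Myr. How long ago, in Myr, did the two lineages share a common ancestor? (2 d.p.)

Under the Kimura two-parameter model, d = −½ ln(1 − 2P − Q) − ¼ ln(1 − 2Q).
1 − 2P − Q = 0.4587, giving −½ ln(0.4587) = 0.389679.
1 − 2Q = 0.885, giving −¼ ln(0.885) = 0.030542.
d = 0.389679 + 0.030542 = 0.420221.
Under a molecular clock d = 2μt, so t = d/(2μ) = 0.420221 / (2 × 0.0213) = 9.86 Myr.

9.86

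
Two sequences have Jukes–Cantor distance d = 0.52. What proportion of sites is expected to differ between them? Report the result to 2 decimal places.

0.38

p = (3/4)(1 − e^(−4d/3)) = 0.75 × (1 − e^(-0.693333)) = 0.75 × (1 − 0.499907) = 0.375070.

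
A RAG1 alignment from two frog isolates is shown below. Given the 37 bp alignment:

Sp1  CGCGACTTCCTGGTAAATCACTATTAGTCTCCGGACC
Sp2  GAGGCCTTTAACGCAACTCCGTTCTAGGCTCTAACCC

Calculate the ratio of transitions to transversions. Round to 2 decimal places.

0.58

Transitions are A↔G and C↔T; transversions are all other mismatches.
Transitions: 7. Transversions: 12.
R = 7/12 = 0.583333… ≈ 0.58 (to 2 d.p.).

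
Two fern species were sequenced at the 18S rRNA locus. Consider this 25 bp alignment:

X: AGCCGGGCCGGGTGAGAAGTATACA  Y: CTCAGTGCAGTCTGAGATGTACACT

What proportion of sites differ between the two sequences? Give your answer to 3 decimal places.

The sequences differ at 10 of 25 positions (sites 1, 2, 4, 6, 9, 11, 12, 18, 22, 25).
p = 10/25 = 0.400.

0.400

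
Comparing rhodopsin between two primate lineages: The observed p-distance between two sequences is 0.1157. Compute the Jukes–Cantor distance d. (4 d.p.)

d = −(3/4) ln(1 − 4p/3) = −0.75 ln(1 − 0.154267) = −0.75 ln(0.845733)
  = −0.75 × (-0.167552) = 0.125664 substitutions/site.

0.1257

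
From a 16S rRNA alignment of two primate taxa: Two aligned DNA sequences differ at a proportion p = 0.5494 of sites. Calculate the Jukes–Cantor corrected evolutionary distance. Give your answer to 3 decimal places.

d = −(3/4) ln(1 − 4p/3) = −0.75 ln(1 − 0.732533) = −0.75 ln(0.267467)
  = −0.75 × (-1.318759) = 0.989069 substitutions/site.

0.989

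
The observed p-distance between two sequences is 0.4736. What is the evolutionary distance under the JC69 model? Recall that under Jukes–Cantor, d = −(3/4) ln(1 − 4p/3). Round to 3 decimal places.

d = −(3/4) ln(1 − 4p/3) = −0.75 ln(1 − 0.631467) = −0.75 ln(0.368533)
  = −0.75 × (-0.998225) = 0.748669 substitutions/site.

0.749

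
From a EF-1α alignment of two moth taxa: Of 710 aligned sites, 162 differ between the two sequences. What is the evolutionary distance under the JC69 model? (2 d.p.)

p = 162/710 ≈ 0.228169.
d = −(3/4) ln(1 − 4p/3) = −0.75 ln(1 − 0.304225) = −0.75 ln(0.695775)
  = −0.75 × (-0.362729) = 0.272047 substitutions/site.

0.27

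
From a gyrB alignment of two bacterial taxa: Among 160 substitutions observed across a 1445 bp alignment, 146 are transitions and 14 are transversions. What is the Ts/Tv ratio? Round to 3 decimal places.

R = 146/14 = 10.428571… ≈ 10.429 (to 3 d.p.).

10.429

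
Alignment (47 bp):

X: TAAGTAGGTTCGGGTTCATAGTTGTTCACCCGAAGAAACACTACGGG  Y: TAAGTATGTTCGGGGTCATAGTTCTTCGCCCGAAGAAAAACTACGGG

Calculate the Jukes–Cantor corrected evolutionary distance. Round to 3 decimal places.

0.115

The sequences differ at 5 of 47 sites (7, 15, 24, 28, 39), so p = 5/47 ≈ 0.106383.
d = −(3/4) ln(1 − 4p/3) = −0.75 ln(1 − 0.141844) = −0.75 ln(0.858156)
  = −0.75 × (-0.152969) = 0.114727 substitutions/site.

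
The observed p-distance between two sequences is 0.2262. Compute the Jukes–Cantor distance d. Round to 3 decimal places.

d = −(3/4) ln(1 − 4p/3) = −0.75 ln(1 − 0.3016) = −0.75 ln(0.6984)
  = −0.75 × (-0.358963) = 0.269222 substitutions/site.

0.269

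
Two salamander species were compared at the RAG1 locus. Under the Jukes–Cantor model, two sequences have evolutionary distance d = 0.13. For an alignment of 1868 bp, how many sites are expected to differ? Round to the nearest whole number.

223

Invert JC69: p = (3/4)(1 − e^(−4d/3)) = 0.75 × (1 − e^(-0.173333)) = 0.75 × (1 − 0.840858) = 0.119357.
Expected differing sites = pL ≈ 0.119357 × 1868 = 222.958876 ≈ 223.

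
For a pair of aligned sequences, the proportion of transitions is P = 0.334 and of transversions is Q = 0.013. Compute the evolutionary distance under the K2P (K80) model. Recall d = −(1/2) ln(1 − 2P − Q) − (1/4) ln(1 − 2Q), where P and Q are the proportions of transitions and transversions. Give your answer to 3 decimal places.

0.578

Under the Kimura two-parameter model, d = −½ ln(1 − 2P − Q) − ¼ ln(1 − 2Q).
1 − 2P − Q = 0.319, giving −½ ln(0.319) = 0.571282.
1 − 2Q = 0.974, giving −¼ ln(0.974) = 0.006586.
d = 0.571282 + 0.006586 = 0.577868.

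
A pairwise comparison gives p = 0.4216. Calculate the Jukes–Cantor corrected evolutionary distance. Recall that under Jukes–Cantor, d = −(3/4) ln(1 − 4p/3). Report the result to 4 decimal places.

d = −(3/4) ln(1 − 4p/3) = −0.75 ln(1 − 0.562133) = −0.75 ln(0.437867)
  = −0.75 × (-0.825840) = 0.619380 substitutions/site.

0.6194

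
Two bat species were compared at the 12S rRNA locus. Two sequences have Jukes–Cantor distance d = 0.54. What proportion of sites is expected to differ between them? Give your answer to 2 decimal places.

0.38

p = (3/4)(1 − e^(−4d/3)) = 0.75 × (1 − e^(-0.72)) = 0.75 × (1 − 0.486752) = 0.384936.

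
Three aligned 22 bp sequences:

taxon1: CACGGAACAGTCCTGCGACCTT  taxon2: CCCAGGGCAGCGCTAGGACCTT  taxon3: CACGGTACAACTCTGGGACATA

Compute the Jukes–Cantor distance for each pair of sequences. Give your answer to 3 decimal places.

d(taxon1,taxon2) = 0.497, d(taxon1,taxon3) = 0.414, d(taxon2,taxon3) = 0.591

taxon1–taxon2: 8/22 sites differ → p ≈ 0.363636, d = −0.75 ln(1 − 0.484848) = 0.497470 ≈ 0.497.
taxon1–taxon3: 7/22 sites differ → p ≈ 0.318182, d = −0.75 ln(1 − 0.424243) = 0.414052 ≈ 0.414.
taxon2–taxon3: 9/22 sites differ → p ≈ 0.409091, d = −0.75 ln(1 − 0.545455) = 0.591344 ≈ 0.591.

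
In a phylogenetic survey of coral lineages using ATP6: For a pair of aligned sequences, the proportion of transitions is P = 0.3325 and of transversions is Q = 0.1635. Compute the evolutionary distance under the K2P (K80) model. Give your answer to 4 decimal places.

Under the Kimura two-parameter model, d = −½ ln(1 − 2P − Q) − ¼ ln(1 − 2Q).
1 − 2P − Q = 0.1715, giving −½ ln(0.1715) = 0.881586.
1 − 2Q = 0.673, giving −¼ ln(0.673) = 0.099002.
d = 0.881586 + 0.099002 = 0.980588.

0.9806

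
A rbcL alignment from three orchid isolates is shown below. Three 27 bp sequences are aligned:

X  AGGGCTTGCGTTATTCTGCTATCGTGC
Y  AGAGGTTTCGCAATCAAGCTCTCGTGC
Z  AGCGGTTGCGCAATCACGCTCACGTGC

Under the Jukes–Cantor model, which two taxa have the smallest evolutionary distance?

Y and Z

X–Y: 9/27 differ, p = 0.333, d = 0.441.
X–Z: 9/27 differ, p = 0.333, d = 0.441.
Y–Z: 4/27 differ, p = 0.148, d = 0.165.
The smallest distance is between Y and Z.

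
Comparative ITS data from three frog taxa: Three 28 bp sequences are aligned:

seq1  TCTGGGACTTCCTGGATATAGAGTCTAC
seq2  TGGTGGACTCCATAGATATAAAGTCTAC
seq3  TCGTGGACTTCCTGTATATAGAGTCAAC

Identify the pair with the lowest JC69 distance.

seq1 and seq3

seq1–seq2: 7/28 differ, p = 0.250, d = 0.304.
seq1–seq3: 4/28 differ, p = 0.143, d = 0.158.
seq2–seq3: 7/28 differ, p = 0.250, d = 0.304.
The smallest distance is between seq1 and seq3.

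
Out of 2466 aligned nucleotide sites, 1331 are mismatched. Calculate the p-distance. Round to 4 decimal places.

p = 1331/2466 = 0.539740… ≈ 0.5397 (to 4 d.p.).

0.5397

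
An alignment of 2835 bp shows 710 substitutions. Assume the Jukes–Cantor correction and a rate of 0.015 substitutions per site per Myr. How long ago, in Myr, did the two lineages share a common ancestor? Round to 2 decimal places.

10.16

p = 710/2835 ≈ 0.250441.
d = −(3/4) ln(1 − 4p/3) = −0.75 ln(1 − 0.333921) = −0.75 ln(0.666079)
  = −0.75 × (-0.406347) = 0.304760 substitutions/site.
Under a molecular clock d = 2μt, so t = d/(2μ) = 0.304760 / (2 × 0.015) = 10.16 Myr.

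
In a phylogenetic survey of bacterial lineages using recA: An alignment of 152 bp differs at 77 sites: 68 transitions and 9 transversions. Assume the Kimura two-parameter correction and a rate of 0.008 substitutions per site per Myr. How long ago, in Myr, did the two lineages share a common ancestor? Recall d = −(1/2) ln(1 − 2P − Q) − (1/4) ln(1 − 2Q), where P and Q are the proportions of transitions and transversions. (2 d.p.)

P = 68/152 ≈ 0.447368 and Q = 9/152 ≈ 0.059211.
Under the Kimura two-parameter model, d = −½ ln(1 − 2P − Q) − ¼ ln(1 − 2Q).
1 − 2P − Q = 0.046053, giving −½ ln(0.046053) = 1.538981.
1 − 2Q = 0.881578, giving −¼ ln(0.881578) = 0.031510.
d = 1.538981 + 0.031510 = 1.570491.
Under a molecular clock d = 2μt, so t = d/(2μ) = 1.570491 / (2 × 0.008) = 98.16 Myr.

98.16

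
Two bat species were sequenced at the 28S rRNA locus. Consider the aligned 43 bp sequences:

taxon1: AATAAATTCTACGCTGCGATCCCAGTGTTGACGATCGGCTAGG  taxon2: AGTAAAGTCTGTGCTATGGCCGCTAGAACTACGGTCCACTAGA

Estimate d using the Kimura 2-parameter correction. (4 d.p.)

0.8278

Of 43 sites, 13 differences are transitions and 7 are transversions, so P = 13/43 ≈ 0.302326 and Q = 7/43 ≈ 0.162791.
Under the Kimura two-parameter model, d = −½ ln(1 − 2P − Q) − ¼ ln(1 − 2Q).
1 − 2P − Q = 0.232557, giving −½ ln(0.232557) = 0.729310.
1 − 2Q = 0.674418, giving −¼ ln(0.674418) = 0.098476.
d = 0.729310 + 0.098476 = 0.827786.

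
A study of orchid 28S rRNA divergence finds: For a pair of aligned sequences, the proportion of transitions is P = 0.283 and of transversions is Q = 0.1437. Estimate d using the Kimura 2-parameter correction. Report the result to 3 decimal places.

0.703

Under the Kimura two-parameter model, d = −½ ln(1 − 2P − Q) − ¼ ln(1 − 2Q).
1 − 2P − Q = 0.2903, giving −½ ln(0.2903) = 0.618420.
1 − 2Q = 0.7126, giving −¼ ln(0.7126) = 0.084709.
d = 0.618420 + 0.084709 = 0.703129.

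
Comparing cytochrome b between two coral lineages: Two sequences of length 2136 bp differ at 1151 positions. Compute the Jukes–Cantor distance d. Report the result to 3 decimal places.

0.951

p = 1151/2136 ≈ 0.538858.
d = −(3/4) ln(1 − 4p/3) = −0.75 ln(1 − 0.718477) = −0.75 ln(0.281523)
  = −0.75 × (-1.267541) = 0.950656 substitutions/site.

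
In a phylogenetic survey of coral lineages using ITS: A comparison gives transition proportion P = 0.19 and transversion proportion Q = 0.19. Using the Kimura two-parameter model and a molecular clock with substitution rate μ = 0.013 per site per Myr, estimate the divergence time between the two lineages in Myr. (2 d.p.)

20.83

Under the Kimura two-parameter model, d = −½ ln(1 − 2P − Q) − ¼ ln(1 − 2Q).
1 − 2P − Q = 0.43, giving −½ ln(0.43) = 0.421985.
1 − 2Q = 0.62, giving −¼ ln(0.62) = 0.119509.
d = 0.421985 + 0.119509 = 0.541494.
Under a molecular clock d = 2μt, so t = d/(2μ) = 0.541494 / (2 × 0.013) = 20.83 Myr.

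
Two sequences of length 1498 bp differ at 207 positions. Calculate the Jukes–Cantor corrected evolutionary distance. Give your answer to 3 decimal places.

0.153

p = 207/1498 ≈ 0.138184.
d = −(3/4) ln(1 − 4p/3) = −0.75 ln(1 − 0.184245) = −0.75 ln(0.815755)
  = −0.75 × (-0.203641) = 0.152731 substitutions/site.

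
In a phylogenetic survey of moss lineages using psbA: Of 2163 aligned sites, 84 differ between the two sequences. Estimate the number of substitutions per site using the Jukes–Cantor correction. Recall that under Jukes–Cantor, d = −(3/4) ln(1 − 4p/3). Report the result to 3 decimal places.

0.040

p = 84/2163 ≈ 0.038835.
d = −(3/4) ln(1 − 4p/3) = −0.75 ln(1 − 0.05178) = −0.75 ln(0.94822)
  = −0.75 × (-0.053169) = 0.039877 substitutions/site.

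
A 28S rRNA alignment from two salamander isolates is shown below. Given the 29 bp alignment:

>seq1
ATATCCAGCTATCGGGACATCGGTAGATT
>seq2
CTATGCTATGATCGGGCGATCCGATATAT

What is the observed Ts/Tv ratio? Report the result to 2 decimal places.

0.27

Transitions are A↔G and C↔T; transversions are all other mismatches.
Transitions: 3. Transversions: 11.
R = 3/11 = 0.272727… ≈ 0.27 (to 2 d.p.).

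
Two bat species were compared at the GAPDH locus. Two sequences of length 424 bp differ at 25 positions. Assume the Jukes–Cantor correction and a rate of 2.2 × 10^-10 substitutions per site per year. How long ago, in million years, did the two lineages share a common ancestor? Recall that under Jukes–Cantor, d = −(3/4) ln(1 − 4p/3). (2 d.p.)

p = 25/424 ≈ 0.058962.
d = −(3/4) ln(1 − 4p/3) = −0.75 ln(1 − 0.078616) = −0.75 ln(0.921384)
  = −0.75 × (-0.081878) = 0.061409 substitutions/site.
Under a molecular clock d = 2μt, so t = d/(2μ) = 0.061409 / (2 × 2.2 × 10^-10) = 139.57 million years.

139.57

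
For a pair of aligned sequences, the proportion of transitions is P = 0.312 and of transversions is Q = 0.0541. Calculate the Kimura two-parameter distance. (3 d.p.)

0.595

Under the Kimura two-parameter model, d = −½ ln(1 − 2P − Q) − ¼ ln(1 − 2Q).
1 − 2P − Q = 0.3219, giving −½ ln(0.3219) = 0.566757.
1 − 2Q = 0.8918, giving −¼ ln(0.8918) = 0.028628.
d = 0.566757 + 0.028628 = 0.595385.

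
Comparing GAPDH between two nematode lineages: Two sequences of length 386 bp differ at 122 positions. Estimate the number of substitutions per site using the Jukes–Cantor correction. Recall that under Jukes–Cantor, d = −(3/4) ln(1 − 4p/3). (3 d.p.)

p = 122/386 ≈ 0.316062.
d = −(3/4) ln(1 − 4p/3) = −0.75 ln(1 − 0.421416) = −0.75 ln(0.578584)
  = −0.75 × (-0.547172) = 0.410379 substitutions/site.

0.410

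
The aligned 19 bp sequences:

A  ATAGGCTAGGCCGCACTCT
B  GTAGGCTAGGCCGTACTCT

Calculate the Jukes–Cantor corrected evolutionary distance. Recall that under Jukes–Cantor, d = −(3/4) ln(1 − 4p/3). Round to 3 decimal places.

The sequences differ at 2 of 19 sites (1, 14), so p = 2/19 ≈ 0.105263.
d = −(3/4) ln(1 − 4p/3) = −0.75 ln(1 − 0.140351) = −0.75 ln(0.859649)
  = −0.75 × (-0.151231) = 0.113423 substitutions/site.

0.113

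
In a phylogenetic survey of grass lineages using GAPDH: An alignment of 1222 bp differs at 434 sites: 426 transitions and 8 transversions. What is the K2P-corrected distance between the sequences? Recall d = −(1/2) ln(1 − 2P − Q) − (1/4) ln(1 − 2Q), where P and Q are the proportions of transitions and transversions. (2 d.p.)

P = 426/1222 ≈ 0.348609 and Q = 8/1222 ≈ 0.006547.
Under the Kimura two-parameter model, d = −½ ln(1 − 2P − Q) − ¼ ln(1 − 2Q).
1 − 2P − Q = 0.296235, giving −½ ln(0.296235) = 0.608301.
1 − 2Q = 0.986906, giving −¼ ln(0.986906) = 0.003295.
d = 0.608301 + 0.003295 = 0.611596.

0.61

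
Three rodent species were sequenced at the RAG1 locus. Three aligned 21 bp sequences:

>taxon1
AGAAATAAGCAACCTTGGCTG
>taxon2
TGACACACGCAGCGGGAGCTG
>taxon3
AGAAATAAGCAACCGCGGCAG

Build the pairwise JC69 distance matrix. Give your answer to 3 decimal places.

d(taxon1,taxon2) = 0.635, d(taxon1,taxon3) = 0.158, d(taxon2,taxon3) = 0.635

taxon1–taxon2: 9/21 sites differ → p ≈ 0.428571, d = −0.75 ln(1 − 0.571428) = 0.635472 ≈ 0.635.
taxon1–taxon3: 3/21 sites differ → p ≈ 0.142857, d = −0.75 ln(1 − 0.190476) = 0.158482 ≈ 0.158.
taxon2–taxon3: 9/21 sites differ → p ≈ 0.428571, d = −0.75 ln(1 − 0.571428) = 0.635472 ≈ 0.635.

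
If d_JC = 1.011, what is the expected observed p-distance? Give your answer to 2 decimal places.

0.56

p = (3/4)(1 − e^(−4d/3)) = 0.75 × (1 − e^(-1.348)) = 0.75 × (1 − 0.259759) = 0.555181.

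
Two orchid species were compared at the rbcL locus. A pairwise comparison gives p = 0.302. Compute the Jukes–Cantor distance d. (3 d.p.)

0.386

d = −(3/4) ln(1 − 4p/3) = −0.75 ln(1 − 0.402667) = −0.75 ln(0.597333)
  = −0.75 × (-0.515281) = 0.386461 substitutions/site.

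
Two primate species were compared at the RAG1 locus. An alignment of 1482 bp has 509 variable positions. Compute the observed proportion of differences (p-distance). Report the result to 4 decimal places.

0.3435

p = 509/1482 = 0.343454… ≈ 0.3435 (to 4 d.p.).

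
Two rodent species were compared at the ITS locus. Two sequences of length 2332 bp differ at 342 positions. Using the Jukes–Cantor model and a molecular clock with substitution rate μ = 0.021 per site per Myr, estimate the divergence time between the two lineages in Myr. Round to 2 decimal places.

3.89

p = 342/2332 ≈ 0.146655.
d = −(3/4) ln(1 − 4p/3) = −0.75 ln(1 − 0.19554) = −0.75 ln(0.80446)
  = −0.75 × (-0.217584) = 0.163188 substitutions/site.
Under a molecular clock d = 2μt, so t = d/(2μ) = 0.163188 / (2 × 0.021) = 3.89 Myr.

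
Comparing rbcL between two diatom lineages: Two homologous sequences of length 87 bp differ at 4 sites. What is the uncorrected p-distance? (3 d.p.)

0.046

p = 4/87 = 0.045977… ≈ 0.046 (to 3 d.p.).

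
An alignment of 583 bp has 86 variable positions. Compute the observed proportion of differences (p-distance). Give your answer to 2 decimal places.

0.15

p = 86/583 = 0.147512… ≈ 0.15 (to 2 d.p.).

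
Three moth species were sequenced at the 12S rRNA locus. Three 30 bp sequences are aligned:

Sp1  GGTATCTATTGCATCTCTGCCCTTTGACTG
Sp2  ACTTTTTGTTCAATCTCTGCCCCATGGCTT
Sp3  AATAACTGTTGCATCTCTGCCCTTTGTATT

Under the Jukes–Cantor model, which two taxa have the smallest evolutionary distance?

Sp1–Sp2: 11/30 differ, p = 0.367, d = 0.503.
Sp1–Sp3: 7/30 differ, p = 0.233, d = 0.280.
Sp2–Sp3: 10/30 differ, p = 0.333, d = 0.441.
The smallest distance is between Sp1 and Sp3.

Sp1 and Sp3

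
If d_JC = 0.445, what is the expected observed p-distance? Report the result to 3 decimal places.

p = (3/4)(1 − e^(−4d/3)) = 0.75 × (1 − e^(-0.593333)) = 0.75 × (1 − 0.552483) = 0.335638.

0.336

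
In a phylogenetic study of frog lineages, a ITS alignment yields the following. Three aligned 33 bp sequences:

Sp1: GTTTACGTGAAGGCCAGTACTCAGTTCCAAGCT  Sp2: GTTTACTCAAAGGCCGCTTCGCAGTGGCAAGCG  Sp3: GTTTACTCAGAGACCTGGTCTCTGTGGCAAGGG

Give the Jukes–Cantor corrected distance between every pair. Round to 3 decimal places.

d(Sp1,Sp2) = 0.388, d(Sp1,Sp3) = 0.559, d(Sp2,Sp3) = 0.293

Sp1–Sp2: 10/33 sites differ → p ≈ 0.30303, d = −0.75 ln(1 − 0.40404) = 0.388186 ≈ 0.388.
Sp1–Sp3: 13/33 sites differ → p ≈ 0.393939, d = −0.75 ln(1 − 0.525252) = 0.558728 ≈ 0.559.
Sp2–Sp3: 8/33 sites differ → p ≈ 0.242424, d = −0.75 ln(1 − 0.323232) = 0.292820 ≈ 0.293.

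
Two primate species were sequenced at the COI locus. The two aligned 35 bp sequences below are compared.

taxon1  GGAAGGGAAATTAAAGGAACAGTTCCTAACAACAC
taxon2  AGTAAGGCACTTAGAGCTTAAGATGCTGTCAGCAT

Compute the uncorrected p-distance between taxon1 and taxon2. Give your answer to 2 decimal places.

The sequences differ at 16 of 35 positions.
p = 16/35 = 0.457142… ≈ 0.46 (to 2 d.p.).

0.46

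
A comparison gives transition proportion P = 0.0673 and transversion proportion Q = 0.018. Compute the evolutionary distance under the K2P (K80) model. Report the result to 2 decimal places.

Under the Kimura two-parameter model, d = −½ ln(1 − 2P − Q) − ¼ ln(1 − 2Q).
1 − 2P − Q = 0.8474, giving −½ ln(0.8474) = 0.082791.
1 − 2Q = 0.964, giving −¼ ln(0.964) = 0.009166.
d = 0.082791 + 0.009166 = 0.091957.

0.09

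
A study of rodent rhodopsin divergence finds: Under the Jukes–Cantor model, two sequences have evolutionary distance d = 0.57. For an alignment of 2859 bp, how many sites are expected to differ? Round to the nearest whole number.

1141

Invert JC69: p = (3/4)(1 − e^(−4d/3)) = 0.75 × (1 − e^(-0.76)) = 0.75 × (1 − 0.467666) = 0.399251.
Expected differing sites = pL ≈ 0.399251 × 2859 = 1141.458609 ≈ 1141.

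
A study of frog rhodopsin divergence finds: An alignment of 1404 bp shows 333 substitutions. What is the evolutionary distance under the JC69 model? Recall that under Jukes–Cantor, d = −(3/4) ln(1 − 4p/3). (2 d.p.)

0.29

p = 333/1404 ≈ 0.237179.
d = −(3/4) ln(1 − 4p/3) = −0.75 ln(1 − 0.316239) = −0.75 ln(0.683761)
  = −0.75 × (-0.380147) = 0.285110 substitutions/site.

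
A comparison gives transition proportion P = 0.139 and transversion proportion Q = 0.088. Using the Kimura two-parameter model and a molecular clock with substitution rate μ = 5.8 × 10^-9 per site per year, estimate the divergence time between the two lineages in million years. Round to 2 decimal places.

Under the Kimura two-parameter model, d = −½ ln(1 − 2P − Q) − ¼ ln(1 − 2Q).
1 − 2P − Q = 0.634, giving −½ ln(0.634) = 0.227853.
1 − 2Q = 0.824, giving −¼ ln(0.824) = 0.048396.
d = 0.227853 + 0.048396 = 0.276249.
Under a molecular clock d = 2μt, so t = d/(2μ) = 0.276249 / (2 × 5.8 × 10^-9) = 23.81 million years.

23.81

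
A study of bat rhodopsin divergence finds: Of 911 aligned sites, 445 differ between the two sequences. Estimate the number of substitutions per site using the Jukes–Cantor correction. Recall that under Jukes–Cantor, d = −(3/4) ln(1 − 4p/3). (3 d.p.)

0.790

p = 445/911 ≈ 0.488474.
d = −(3/4) ln(1 − 4p/3) = −0.75 ln(1 − 0.651299) = −0.75 ln(0.348701)
  = −0.75 × (-1.053540) = 0.790155 substitutions/site.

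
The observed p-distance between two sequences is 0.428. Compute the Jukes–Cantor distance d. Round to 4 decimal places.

0.6341

d = −(3/4) ln(1 − 4p/3) = −0.75 ln(1 − 0.570667) = −0.75 ln(0.429333)
  = −0.75 × (-0.845522) = 0.634142 substitutions/site.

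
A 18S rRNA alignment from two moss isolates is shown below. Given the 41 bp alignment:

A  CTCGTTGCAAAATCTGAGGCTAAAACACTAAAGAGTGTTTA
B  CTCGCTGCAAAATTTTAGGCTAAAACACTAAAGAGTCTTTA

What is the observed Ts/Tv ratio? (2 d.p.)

Transitions are A↔G and C↔T; transversions are all other mismatches.
Transitions: 2. Transversions: 2.
R = 2/2 = 1.00.

1.00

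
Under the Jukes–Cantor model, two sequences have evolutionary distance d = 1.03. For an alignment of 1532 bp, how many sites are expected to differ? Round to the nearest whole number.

Invert JC69: p = (3/4)(1 − e^(−4d/3)) = 0.75 × (1 − e^(-1.373333)) = 0.75 × (1 − 0.253261) = 0.560054.
Expected differing sites = pL ≈ 0.560054 × 1532 = 858.002728 ≈ 858.

858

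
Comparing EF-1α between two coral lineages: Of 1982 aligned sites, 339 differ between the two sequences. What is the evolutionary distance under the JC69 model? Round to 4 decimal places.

0.1941

p = 339/1982 ≈ 0.171039.
d = −(3/4) ln(1 − 4p/3) = −0.75 ln(1 − 0.228052) = −0.75 ln(0.771948)
  = −0.75 × (-0.258838) = 0.194129 substitutions/site.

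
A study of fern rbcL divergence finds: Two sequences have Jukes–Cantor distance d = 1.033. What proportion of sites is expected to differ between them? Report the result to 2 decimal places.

p = (3/4)(1 − e^(−4d/3)) = 0.75 × (1 − e^(-1.377333)) = 0.75 × (1 − 0.252250) = 0.560813.

0.56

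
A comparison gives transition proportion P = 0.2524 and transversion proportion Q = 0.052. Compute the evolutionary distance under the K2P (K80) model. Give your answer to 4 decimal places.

0.4343

Under the Kimura two-parameter model, d = −½ ln(1 − 2P − Q) − ¼ ln(1 − 2Q).
1 − 2P − Q = 0.4432, giving −½ ln(0.4432) = 0.406867.
1 − 2Q = 0.896, giving −¼ ln(0.896) = 0.027454.
d = 0.406867 + 0.027454 = 0.434321.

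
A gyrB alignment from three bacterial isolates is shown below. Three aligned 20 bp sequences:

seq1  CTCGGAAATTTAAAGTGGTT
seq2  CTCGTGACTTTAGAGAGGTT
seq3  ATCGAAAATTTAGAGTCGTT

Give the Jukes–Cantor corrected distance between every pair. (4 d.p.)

seq1–seq2: 5/20 sites differ → p = 0.25, d = −0.75 ln(1 − 0.333333) = 0.304098 ≈ 0.3041.
seq1–seq3: 4/20 sites differ → p = 0.2, d = −0.75 ln(1 − 0.266667) = 0.232617 ≈ 0.2326.
seq2–seq3: 6/20 sites differ → p = 0.3, d = −0.75 ln(1 − 0.4) = 0.383119 ≈ 0.3831.

d(seq1,seq2) = 0.3041, d(seq1,seq3) = 0.2326, d(seq2,seq3) = 0.3831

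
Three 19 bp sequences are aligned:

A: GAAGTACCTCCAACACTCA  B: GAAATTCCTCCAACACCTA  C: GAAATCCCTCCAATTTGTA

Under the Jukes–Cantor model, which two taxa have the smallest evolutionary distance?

A–B: 4/19 differ, p = 0.211, d = 0.247.
A–C: 7/19 differ, p = 0.368, d = 0.507.
B–C: 5/19 differ, p = 0.263, d = 0.324.
The smallest distance is between A and B.

A and B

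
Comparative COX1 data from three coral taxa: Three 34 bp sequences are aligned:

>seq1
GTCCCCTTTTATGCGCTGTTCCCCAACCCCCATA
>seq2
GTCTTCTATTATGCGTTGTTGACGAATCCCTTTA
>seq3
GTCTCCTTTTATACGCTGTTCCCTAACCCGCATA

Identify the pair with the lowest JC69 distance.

seq1 and seq3

seq1–seq2: 10/34 differ, p = 0.294, d = 0.373.
seq1–seq3: 4/34 differ, p = 0.118, d = 0.128.
seq2–seq3: 11/34 differ, p = 0.324, d = 0.423.
The smallest distance is between seq1 and seq3.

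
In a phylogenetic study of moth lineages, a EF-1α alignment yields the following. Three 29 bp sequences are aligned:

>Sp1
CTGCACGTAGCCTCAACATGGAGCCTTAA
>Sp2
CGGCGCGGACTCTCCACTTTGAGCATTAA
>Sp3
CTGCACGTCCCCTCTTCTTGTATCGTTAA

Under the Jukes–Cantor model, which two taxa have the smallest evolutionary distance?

Sp1 and Sp3

Sp1–Sp2: 9/29 differ, p = 0.310, d = 0.401.
Sp1–Sp3: 8/29 differ, p = 0.276, d = 0.344.
Sp2–Sp3: 11/29 differ, p = 0.379, d = 0.529.
The smallest distance is between Sp1 and Sp3.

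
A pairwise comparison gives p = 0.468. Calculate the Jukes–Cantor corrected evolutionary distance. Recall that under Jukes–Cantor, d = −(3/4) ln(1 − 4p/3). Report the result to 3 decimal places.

0.734

d = −(3/4) ln(1 − 4p/3) = −0.75 ln(1 − 0.624) = −0.75 ln(0.376)
  = −0.75 × (-0.978166) = 0.733625 substitutions/site.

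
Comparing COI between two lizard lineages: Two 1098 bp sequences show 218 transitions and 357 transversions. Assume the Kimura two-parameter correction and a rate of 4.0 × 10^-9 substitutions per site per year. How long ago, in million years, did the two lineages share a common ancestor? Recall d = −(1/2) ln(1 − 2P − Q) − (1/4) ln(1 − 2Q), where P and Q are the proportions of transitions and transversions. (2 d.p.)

112.89

P = 218/1098 ≈ 0.198543 and Q = 357/1098 ≈ 0.325137.
Under the Kimura two-parameter model, d = −½ ln(1 − 2P − Q) − ¼ ln(1 − 2Q).
1 − 2P − Q = 0.277777, giving −½ ln(0.277777) = 0.640468.
1 − 2Q = 0.349726, giving −¼ ln(0.349726) = 0.262651.
d = 0.640468 + 0.262651 = 0.903119.
Under a molecular clock d = 2μt, so t = d/(2μ) = 0.903119 / (2 × 4.0 × 10^-9) = 112.89 million years.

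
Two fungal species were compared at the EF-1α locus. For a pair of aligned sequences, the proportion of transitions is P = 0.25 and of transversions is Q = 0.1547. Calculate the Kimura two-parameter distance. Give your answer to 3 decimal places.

0.624

Under the Kimura two-parameter model, d = −½ ln(1 − 2P − Q) − ¼ ln(1 − 2Q).
1 − 2P − Q = 0.3453, giving −½ ln(0.3453) = 0.531671.
1 − 2Q = 0.6906, giving −¼ ln(0.6906) = 0.092549.
d = 0.531671 + 0.092549 = 0.624220.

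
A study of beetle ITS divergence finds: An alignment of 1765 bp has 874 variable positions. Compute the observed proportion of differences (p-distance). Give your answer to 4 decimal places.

0.4952

p = 874/1765 = 0.495184… ≈ 0.4952 (to 4 d.p.).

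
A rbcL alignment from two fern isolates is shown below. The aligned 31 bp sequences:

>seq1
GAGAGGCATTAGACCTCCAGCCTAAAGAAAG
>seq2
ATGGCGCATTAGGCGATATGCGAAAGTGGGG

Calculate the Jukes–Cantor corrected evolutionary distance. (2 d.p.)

0.99

The sequences differ at 17 of 31 sites, so p = 17/31 ≈ 0.548387.
d = −(3/4) ln(1 − 4p/3) = −0.75 ln(1 − 0.731183) = −0.75 ln(0.268817)
  = −0.75 × (-1.313724) = 0.985293 substitutions/site.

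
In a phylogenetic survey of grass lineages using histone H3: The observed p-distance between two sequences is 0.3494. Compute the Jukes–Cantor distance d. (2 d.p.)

0.47

d = −(3/4) ln(1 − 4p/3) = −0.75 ln(1 − 0.465867) = −0.75 ln(0.534133)
  = −0.75 × (-0.627110) = 0.470333 substitutions/site.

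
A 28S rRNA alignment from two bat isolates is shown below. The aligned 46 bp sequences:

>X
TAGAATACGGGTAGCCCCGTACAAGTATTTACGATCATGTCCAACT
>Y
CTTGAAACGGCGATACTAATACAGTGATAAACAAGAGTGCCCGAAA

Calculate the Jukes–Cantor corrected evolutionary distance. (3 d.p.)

The sequences differ at 25 of 46 sites, so p = 25/46 ≈ 0.543478.
d = −(3/4) ln(1 − 4p/3) = −0.75 ln(1 − 0.724637) = −0.75 ln(0.275363)
  = −0.75 × (-1.289665) = 0.967249 substitutions/site.

0.967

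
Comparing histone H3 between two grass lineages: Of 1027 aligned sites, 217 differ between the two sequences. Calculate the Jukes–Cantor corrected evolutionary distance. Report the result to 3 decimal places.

0.248

p = 217/1027 ≈ 0.211295.
d = −(3/4) ln(1 − 4p/3) = −0.75 ln(1 − 0.281727) = −0.75 ln(0.718273)
  = −0.75 × (-0.330906) = 0.248180 substitutions/site.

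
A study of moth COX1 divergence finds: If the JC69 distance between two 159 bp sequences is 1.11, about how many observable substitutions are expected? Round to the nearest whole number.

92

Invert JC69: p = (3/4)(1 − e^(−4d/3)) = 0.75 × (1 − e^(-1.48)) = 0.75 × (1 − 0.227638) = 0.579272.
Expected differing sites = pL ≈ 0.579272 × 159 = 92.104248 ≈ 92.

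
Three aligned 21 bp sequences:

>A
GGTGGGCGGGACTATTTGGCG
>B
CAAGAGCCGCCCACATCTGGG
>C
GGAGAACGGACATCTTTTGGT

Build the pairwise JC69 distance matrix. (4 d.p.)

A–B: 13/21 sites differ → p ≈ 0.619048, d = −0.75 ln(1 − 0.825397) = 1.308930 ≈ 1.3089.
A–C: 10/21 sites differ → p ≈ 0.47619, d = −0.75 ln(1 − 0.63492) = 0.755729 ≈ 0.7557.
B–C: 10/21 sites differ → p ≈ 0.47619, d = −0.75 ln(1 − 0.63492) = 0.755729 ≈ 0.7557.

d(A,B) = 1.3089, d(A,C) = 0.7557, d(B,C) = 0.7557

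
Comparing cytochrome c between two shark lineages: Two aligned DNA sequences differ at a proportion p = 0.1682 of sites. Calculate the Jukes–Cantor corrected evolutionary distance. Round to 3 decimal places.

d = −(3/4) ln(1 − 4p/3) = −0.75 ln(1 − 0.224267) = −0.75 ln(0.775733)
  = −0.75 × (-0.253947) = 0.190460 substitutions/site.

0.190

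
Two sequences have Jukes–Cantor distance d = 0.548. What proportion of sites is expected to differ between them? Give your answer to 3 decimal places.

0.389

p = (3/4)(1 − e^(−4d/3)) = 0.75 × (1 − e^(-0.730667)) = 0.75 × (1 − 0.481588) = 0.388809.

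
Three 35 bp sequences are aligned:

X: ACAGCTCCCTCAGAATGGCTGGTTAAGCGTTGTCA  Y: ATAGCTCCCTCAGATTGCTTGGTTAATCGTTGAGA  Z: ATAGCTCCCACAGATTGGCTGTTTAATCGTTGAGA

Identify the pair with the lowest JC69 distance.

Y and Z

X–Y: 7/35 differ, p = 0.200, d = 0.233.
X–Z: 7/35 differ, p = 0.200, d = 0.233.
Y–Z: 4/35 differ, p = 0.114, d = 0.124.
The smallest distance is between Y and Z.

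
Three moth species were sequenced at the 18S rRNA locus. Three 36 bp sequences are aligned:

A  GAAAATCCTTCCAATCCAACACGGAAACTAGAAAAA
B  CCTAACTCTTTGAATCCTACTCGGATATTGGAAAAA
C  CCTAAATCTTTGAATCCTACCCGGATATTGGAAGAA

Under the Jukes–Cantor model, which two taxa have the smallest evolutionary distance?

B and C

A–B: 12/36 differ, p = 0.333, d = 0.441.
A–C: 13/36 differ, p = 0.361, d = 0.493.
B–C: 3/36 differ, p = 0.083, d = 0.088.
The smallest distance is between B and C.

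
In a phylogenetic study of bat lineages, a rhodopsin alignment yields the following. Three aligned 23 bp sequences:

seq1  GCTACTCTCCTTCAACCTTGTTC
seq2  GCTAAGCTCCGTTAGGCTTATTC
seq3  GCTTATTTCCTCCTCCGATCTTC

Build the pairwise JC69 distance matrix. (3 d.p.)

seq1–seq2: 7/23 sites differ → p ≈ 0.304348, d = −0.75 ln(1 − 0.405797) = 0.390401 ≈ 0.390.
seq1–seq3: 9/23 sites differ → p ≈ 0.391304, d = −0.75 ln(1 − 0.521739) = 0.553199 ≈ 0.553.
seq2–seq3: 12/23 sites differ → p ≈ 0.521739, d = −0.75 ln(1 − 0.695652) = 0.892188 ≈ 0.892.

d(seq1,seq2) = 0.390, d(seq1,seq3) = 0.553, d(seq2,seq3) = 0.892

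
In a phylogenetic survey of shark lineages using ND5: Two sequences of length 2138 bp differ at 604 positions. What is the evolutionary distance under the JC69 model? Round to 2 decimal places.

p = 604/2138 ≈ 0.282507.
d = −(3/4) ln(1 − 4p/3) = −0.75 ln(1 − 0.376676) = −0.75 ln(0.623324)
  = −0.75 × (-0.472689) = 0.354517 substitutions/site.

0.35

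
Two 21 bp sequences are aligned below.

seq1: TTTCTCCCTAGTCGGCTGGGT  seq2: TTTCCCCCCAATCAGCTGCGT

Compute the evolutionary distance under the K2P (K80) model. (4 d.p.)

Of 21 sites, 4 differences are transitions and 1 are transversions, so P = 4/21 ≈ 0.190476 and Q = 1/21 ≈ 0.047619.
Under the Kimura two-parameter model, d = −½ ln(1 − 2P − Q) − ¼ ln(1 − 2Q).
1 − 2P − Q = 0.571429, giving −½ ln(0.571429) = 0.279808.
1 − 2Q = 0.904762, giving −¼ ln(0.904762) = 0.025021.
d = 0.279808 + 0.025021 = 0.304829.

0.3048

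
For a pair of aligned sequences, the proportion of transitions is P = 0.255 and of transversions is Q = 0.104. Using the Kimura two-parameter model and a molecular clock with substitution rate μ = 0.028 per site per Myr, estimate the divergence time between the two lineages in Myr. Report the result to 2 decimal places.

9.54

Under the Kimura two-parameter model, d = −½ ln(1 − 2P − Q) − ¼ ln(1 − 2Q).
1 − 2P − Q = 0.386, giving −½ ln(0.386) = 0.475959.
1 − 2Q = 0.792, giving −¼ ln(0.792) = 0.058298.
d = 0.475959 + 0.058298 = 0.534257.
Under a molecular clock d = 2μt, so t = d/(2μ) = 0.534257 / (2 × 0.028) = 9.54 Myr.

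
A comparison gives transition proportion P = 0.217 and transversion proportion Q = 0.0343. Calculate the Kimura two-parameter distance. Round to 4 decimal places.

Under the Kimura two-parameter model, d = −½ ln(1 − 2P − Q) − ¼ ln(1 − 2Q).
1 − 2P − Q = 0.5317, giving −½ ln(0.5317) = 0.315838.
1 − 2Q = 0.9314, giving −¼ ln(0.9314) = 0.017767.
d = 0.315838 + 0.017767 = 0.333605.

0.3336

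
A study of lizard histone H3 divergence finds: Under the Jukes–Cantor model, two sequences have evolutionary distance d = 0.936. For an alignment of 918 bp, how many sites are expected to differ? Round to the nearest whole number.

Invert JC69: p = (3/4)(1 − e^(−4d/3)) = 0.75 × (1 − e^(-1.248)) = 0.75 × (1 − 0.287078) = 0.534692.
Expected differing sites = pL ≈ 0.534692 × 918 = 490.847256 ≈ 491.

491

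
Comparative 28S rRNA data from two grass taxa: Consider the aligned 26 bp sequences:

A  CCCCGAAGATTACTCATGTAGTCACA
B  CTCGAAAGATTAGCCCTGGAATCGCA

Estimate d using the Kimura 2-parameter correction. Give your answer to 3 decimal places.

Of 26 sites, 5 differences are transitions and 4 are transversions, so P = 5/26 ≈ 0.192308 and Q = 4/26 ≈ 0.153846.
Under the Kimura two-parameter model, d = −½ ln(1 − 2P − Q) − ¼ ln(1 − 2Q).
1 − 2P − Q = 0.461538, giving −½ ln(0.461538) = 0.386595.
1 − 2Q = 0.692308, giving −¼ ln(0.692308) = 0.091931.
d = 0.386595 + 0.091931 = 0.478526.

0.479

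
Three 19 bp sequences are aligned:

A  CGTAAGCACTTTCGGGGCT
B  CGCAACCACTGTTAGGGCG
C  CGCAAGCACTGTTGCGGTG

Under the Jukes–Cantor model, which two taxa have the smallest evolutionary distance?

B and C

A–B: 6/19 differ, p = 0.316, d = 0.410.
A–C: 6/19 differ, p = 0.316, d = 0.410.
B–C: 4/19 differ, p = 0.211, d = 0.247.
The smallest distance is between B and C.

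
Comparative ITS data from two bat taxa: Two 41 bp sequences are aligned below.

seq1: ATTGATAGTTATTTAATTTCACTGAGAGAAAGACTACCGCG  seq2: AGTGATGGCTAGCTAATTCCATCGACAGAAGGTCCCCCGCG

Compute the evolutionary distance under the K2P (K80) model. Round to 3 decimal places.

Of 41 sites, 8 differences are transitions and 5 are transversions, so P = 8/41 ≈ 0.195122 and Q = 5/41 ≈ 0.121951.
Under the Kimura two-parameter model, d = −½ ln(1 − 2P − Q) − ¼ ln(1 − 2Q).
1 − 2P − Q = 0.487805, giving −½ ln(0.487805) = 0.358920.
1 − 2Q = 0.756098, giving −¼ ln(0.756098) = 0.069896.
d = 0.358920 + 0.069896 = 0.428816.

0.429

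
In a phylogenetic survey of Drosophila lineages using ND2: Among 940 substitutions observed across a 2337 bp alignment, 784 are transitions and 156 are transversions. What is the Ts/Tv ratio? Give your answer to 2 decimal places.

R = 784/156 = 5.025641… ≈ 5.03 (to 2 d.p.).

5.03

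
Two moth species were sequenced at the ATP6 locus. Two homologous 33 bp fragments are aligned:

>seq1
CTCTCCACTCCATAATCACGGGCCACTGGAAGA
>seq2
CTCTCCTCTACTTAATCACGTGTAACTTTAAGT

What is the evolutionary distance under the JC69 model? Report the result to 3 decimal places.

The sequences differ at 9 of 33 sites (7, 10, 12, 21, 23, 24, 28, 29, 33), so p = 9/33 ≈ 0.272727.
d = −(3/4) ln(1 − 4p/3) = −0.75 ln(1 − 0.363636) = −0.75 ln(0.636364)
  = −0.75 × (-0.451985) = 0.338989 substitutions/site.

0.339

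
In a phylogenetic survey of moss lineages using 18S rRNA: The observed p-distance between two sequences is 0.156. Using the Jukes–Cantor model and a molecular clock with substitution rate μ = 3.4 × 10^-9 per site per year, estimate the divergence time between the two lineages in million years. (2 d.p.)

25.72

d = −(3/4) ln(1 − 4p/3) = −0.75 ln(1 − 0.208) = −0.75 ln(0.792)
  = −0.75 × (-0.233194) = 0.174896 substitutions/site.
Under a molecular clock d = 2μt, so t = d/(2μ) = 0.174896 / (2 × 3.4 × 10^-9) = 25.72 million years.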